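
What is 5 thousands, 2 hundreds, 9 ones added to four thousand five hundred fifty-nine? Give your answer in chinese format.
Convert 5 thousands, 2 hundreds, 9 ones (place-value notation) → 5×1000 + 2×100 + 9 = 5209 (decimal)
Convert four thousand five hundred fifty-nine (English words) → 4×1000 + 5×100 + 59 = 4559 (decimal)
Compute 5209 + 4559 = 9768
Convert 9768 (decimal) → 9768 = 9×1000 + 7×100 + 6×10 + 8 → 九千七百六十八 (Chinese numeral)
九千七百六十八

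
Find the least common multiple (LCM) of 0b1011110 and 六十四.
Convert 0b1011110 (binary) → 64 + 16 + 8 + 4 + 2 = 94 (decimal)
Convert 六十四 (Chinese numeral) → 6×10 + 4 = 64 (decimal)
Compute lcm(94, 64) = 3008
3008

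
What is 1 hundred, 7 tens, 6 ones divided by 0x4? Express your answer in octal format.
Convert 1 hundred, 7 tens, 6 ones (place-value notation) → 1×100 + 7×10 + 6 = 176 (decimal)
Convert 0x4 (hexadecimal) → 4 (decimal)
Compute 176 ÷ 4 = 44
Convert 44 (decimal) → 44 = 5×8 + 4 → 0o54 (octal)
0o54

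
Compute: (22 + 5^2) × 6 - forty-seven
Convert 5^2 (power) → 25 (decimal)
Convert forty-seven (English words) → 47 (decimal)
Expression in decimal: (22 + 25) × 6 - 47
Parentheses first: 22 + 25 = 47
Multiply: 47 × 6 = 282
Subtract: 282 - 47 = 235
235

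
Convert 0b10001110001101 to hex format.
Convert 0b10001110001101 (binary) → 8192 + 512 + 256 + 128 + 8 + 4 + 1 = 9101 (decimal)
Convert 9101 (decimal) → 9101 = 2×4096 + 3×256 + 8×16 + 13 → 0x238D (hexadecimal)
0x238D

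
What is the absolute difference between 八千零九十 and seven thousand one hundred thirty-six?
Convert 八千零九十 (Chinese numeral) → 8×1000 + 9×10 = 8090 (decimal)
Convert seven thousand one hundred thirty-six (English words) → 7×1000 + 1×100 + 36 = 7136 (decimal)
Compute |8090 - 7136| = 954
954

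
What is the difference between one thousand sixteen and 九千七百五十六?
Convert one thousand sixteen (English words) → 1×1000 + 16 = 1016 (decimal)
Convert 九千七百五十六 (Chinese numeral) → 9×1000 + 7×100 + 5×10 + 6 = 9756 (decimal)
Difference: |1016 - 9756| = 8740
8740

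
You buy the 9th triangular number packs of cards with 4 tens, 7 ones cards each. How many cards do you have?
Convert 4 tens, 7 ones (place-value notation) → 4×10 + 7 = 47 (decimal)
Convert the 9th triangular number (triangular index) → 9×10/2 = 45 (decimal)
Compute 47 × 45 = 2115
2115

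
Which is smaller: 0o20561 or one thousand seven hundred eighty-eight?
Convert 0o20561 (octal) → 2×4096 + 5×64 + 6×8 + 1 = 8561 (decimal)
Convert one thousand seven hundred eighty-eight (English words) → 1×1000 + 7×100 + 88 = 1788 (decimal)
Compare 8561 vs 1788: smaller = 1788
1788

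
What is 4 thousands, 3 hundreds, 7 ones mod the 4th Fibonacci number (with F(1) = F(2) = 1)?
Convert 4 thousands, 3 hundreds, 7 ones (place-value notation) → 4×1000 + 3×100 + 7 = 4307 (decimal)
Convert the 4th Fibonacci number (with F(1) = F(2) = 1) (Fibonacci index) → 1, 1, 2, 3 → 3 (decimal)
Compute 4307 mod 3 = 2
2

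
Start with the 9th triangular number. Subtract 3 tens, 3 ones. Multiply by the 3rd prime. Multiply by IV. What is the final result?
Convert the 9th triangular number (triangular index) → 9×10/2 = 45 (decimal)
Start: 45
Convert 3 tens, 3 ones (place-value notation) → 3×10 + 3 = 33 (decimal)
45 - 33 = 12
Convert the 3rd prime (prime index) → 5 (decimal)
12 × 5 = 60
Convert IV (Roman numeral) → 4 (decimal)
60 × 4 = 240
240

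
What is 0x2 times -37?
Convert 0x2 (hexadecimal) → 2 (decimal)
Compute 2 × -37 = -74
-74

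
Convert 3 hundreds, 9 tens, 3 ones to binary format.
Convert 3 hundreds, 9 tens, 3 ones (place-value notation) → 3×100 + 9×10 + 3 = 393 (decimal)
Convert 393 (decimal) → 393 = 256 + 128 + 8 + 1 → 0b110001001 (binary)
0b110001001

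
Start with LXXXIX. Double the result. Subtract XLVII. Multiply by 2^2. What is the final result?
Convert LXXXIX (Roman numeral) → 50 + 10 + 10 + 10 + 9 = 89 (decimal)
Start: 89
89 × 2 = 178
Convert XLVII (Roman numeral) → 40 + 5 + 1 + 1 = 47 (decimal)
178 - 47 = 131
Convert 2^2 (power) → 4 (decimal)
131 × 4 = 524
524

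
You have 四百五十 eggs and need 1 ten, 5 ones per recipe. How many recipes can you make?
Convert 四百五十 (Chinese numeral) → 4×100 + 5×10 = 450 (decimal)
Convert 1 ten, 5 ones (place-value notation) → 1×10 + 5 = 15 (decimal)
Compute 450 ÷ 15 = 30
30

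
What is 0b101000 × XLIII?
Convert 0b101000 (binary) → 32 + 8 = 40 (decimal)
Convert XLIII (Roman numeral) → 40 + 1 + 1 + 1 = 43 (decimal)
Compute 40 × 43 = 1720
1720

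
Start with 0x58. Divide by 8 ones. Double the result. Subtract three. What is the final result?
Convert 0x58 (hexadecimal) → 5×16 + 8 = 88 (decimal)
Start: 88
Convert 8 ones (place-value notation) → 8 (decimal)
88 ÷ 8 = 11
11 × 2 = 22
Convert three (English words) → 3 (decimal)
22 - 3 = 19
19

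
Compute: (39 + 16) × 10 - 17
Parentheses first: 39 + 16 = 55
Multiply: 55 × 10 = 550
Subtract: 550 - 17 = 533
533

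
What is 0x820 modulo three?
Convert 0x820 (hexadecimal) → 8×256 + 2×16 = 2080 (decimal)
Convert three (English words) → 3 (decimal)
Compute 2080 mod 3 = 1
1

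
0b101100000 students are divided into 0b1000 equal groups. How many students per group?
Convert 0b101100000 (binary) → 256 + 64 + 32 = 352 (decimal)
Convert 0b1000 (binary) → 8 (decimal)
Compute 352 ÷ 8 = 44
44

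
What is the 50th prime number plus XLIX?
The 50th prime number = 229
Convert XLIX (Roman numeral) → 40 + 9 = 49 (decimal)
Compute 229 + 49 = 278
278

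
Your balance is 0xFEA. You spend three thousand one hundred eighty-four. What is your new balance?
Convert 0xFEA (hexadecimal) → 15×256 + 14×16 + 10 = 4074 (decimal)
Convert three thousand one hundred eighty-four (English words) → 3×1000 + 1×100 + 84 = 3184 (decimal)
Compute 4074 - 3184 = 890
890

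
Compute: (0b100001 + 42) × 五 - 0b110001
Convert 0b100001 (binary) → 32 + 1 = 33 (decimal)
Convert 五 (Chinese numeral) → 5 (decimal)
Convert 0b110001 (binary) → 32 + 16 + 1 = 49 (decimal)
Expression in decimal: (33 + 42) × 5 - 49
Parentheses first: 33 + 42 = 75
Multiply: 75 × 5 = 375
Subtract: 375 - 49 = 326
326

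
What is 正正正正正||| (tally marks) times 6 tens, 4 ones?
Convert 正正正正正||| (tally marks) → 5 + 5 + 5 + 5 + 5 + 3 = 28 (decimal)
Convert 6 tens, 4 ones (place-value notation) → 6×10 + 4 = 64 (decimal)
Compute 28 × 64 = 1792
1792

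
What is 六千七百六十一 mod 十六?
Convert 六千七百六十一 (Chinese numeral) → 6×1000 + 7×100 + 6×10 + 1 = 6761 (decimal)
Convert 十六 (Chinese numeral) → 1×10 + 6 = 16 (decimal)
Compute 6761 mod 16 = 9
9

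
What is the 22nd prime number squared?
The 22nd prime number = 79
Compute 79² = 79 × 79 = 6241
6241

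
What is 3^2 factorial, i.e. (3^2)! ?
Convert 3^2 (power) → 9 (decimal)
Compute 9! = 362880
362880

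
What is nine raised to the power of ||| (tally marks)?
Convert nine (English words) → 9 (decimal)
Convert ||| (tally marks) → 3 (decimal)
Compute 9 ^ 3 = 729
729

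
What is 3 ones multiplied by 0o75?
Convert 3 ones (place-value notation) → 3 (decimal)
Convert 0o75 (octal) → 7×8 + 5 = 61 (decimal)
Compute 3 × 61 = 183
183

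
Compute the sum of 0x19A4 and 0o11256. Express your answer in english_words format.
Convert 0x19A4 (hexadecimal) → 1×4096 + 9×256 + 10×16 + 4 = 6564 (decimal)
Convert 0o11256 (octal) → 1×4096 + 1×512 + 2×64 + 5×8 + 6 = 4782 (decimal)
Compute 6564 + 4782 = 11346
Convert 11346 (decimal) → 11346 = 11×1000 + 3×100 + 46 → eleven thousand three hundred forty-six (English words)
eleven thousand three hundred forty-six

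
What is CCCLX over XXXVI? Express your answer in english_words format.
Convert CCCLX (Roman numeral) → 100 + 100 + 100 + 50 + 10 = 360 (decimal)
Convert XXXVI (Roman numeral) → 10 + 10 + 10 + 5 + 1 = 36 (decimal)
Compute 360 ÷ 36 = 10
Convert 10 (decimal) → ten (English words)
ten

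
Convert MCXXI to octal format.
Convert MCXXI (Roman numeral) → 1000 + 100 + 10 + 10 + 1 = 1121 (decimal)
Convert 1121 (decimal) → 1121 = 2×512 + 1×64 + 4×8 + 1 → 0o2141 (octal)
0o2141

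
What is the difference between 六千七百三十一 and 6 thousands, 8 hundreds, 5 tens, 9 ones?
Convert 六千七百三十一 (Chinese numeral) → 6×1000 + 7×100 + 3×10 + 1 = 6731 (decimal)
Convert 6 thousands, 8 hundreds, 5 tens, 9 ones (place-value notation) → 6×1000 + 8×100 + 5×10 + 9 = 6859 (decimal)
Difference: |6731 - 6859| = 128
128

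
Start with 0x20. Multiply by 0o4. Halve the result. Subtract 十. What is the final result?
Convert 0x20 (hexadecimal) → 2×16 = 32 (decimal)
Start: 32
Convert 0o4 (octal) → 4 (decimal)
32 × 4 = 128
128 ÷ 2 = 64
Convert 十 (Chinese numeral) → 1×10 = 10 (decimal)
64 - 10 = 54
54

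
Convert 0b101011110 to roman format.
Convert 0b101011110 (binary) → 256 + 64 + 16 + 8 + 4 + 2 = 350 (decimal)
Convert 350 (decimal) → 350 = 100 + 100 + 100 + 50 → CCCL (Roman numeral)
CCCL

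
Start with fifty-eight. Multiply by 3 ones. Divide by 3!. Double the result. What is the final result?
Convert fifty-eight (English words) → 58 (decimal)
Start: 58
Convert 3 ones (place-value notation) → 3 (decimal)
58 × 3 = 174
Convert 3! (factorial) → 6 (decimal)
174 ÷ 6 = 29
29 × 2 = 58
58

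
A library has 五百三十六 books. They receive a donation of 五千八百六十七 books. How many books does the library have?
Convert 五百三十六 (Chinese numeral) → 5×100 + 3×10 + 6 = 536 (decimal)
Convert 五千八百六十七 (Chinese numeral) → 5×1000 + 8×100 + 6×10 + 7 = 5867 (decimal)
Compute 536 + 5867 = 6403
6403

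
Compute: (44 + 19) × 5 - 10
Parentheses first: 44 + 19 = 63
Multiply: 63 × 5 = 315
Subtract: 315 - 10 = 305
305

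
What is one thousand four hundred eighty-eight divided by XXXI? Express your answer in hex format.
Convert one thousand four hundred eighty-eight (English words) → 1×1000 + 4×100 + 88 = 1488 (decimal)
Convert XXXI (Roman numeral) → 10 + 10 + 10 + 1 = 31 (decimal)
Compute 1488 ÷ 31 = 48
Convert 48 (decimal) → 48 = 3×16 → 0x30 (hexadecimal)
0x30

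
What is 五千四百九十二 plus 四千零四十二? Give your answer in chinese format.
Convert 五千四百九十二 (Chinese numeral) → 5×1000 + 4×100 + 9×10 + 2 = 5492 (decimal)
Convert 四千零四十二 (Chinese numeral) → 4×1000 + 4×10 + 2 = 4042 (decimal)
Compute 5492 + 4042 = 9534
Convert 9534 (decimal) → 9534 = 9×1000 + 5×100 + 3×10 + 4 → 九千五百三十四 (Chinese numeral)
九千五百三十四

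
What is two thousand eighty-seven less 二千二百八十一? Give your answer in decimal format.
Convert two thousand eighty-seven (English words) → 2×1000 + 87 = 2087 (decimal)
Convert 二千二百八十一 (Chinese numeral) → 2×1000 + 2×100 + 8×10 + 1 = 2281 (decimal)
Compute 2087 - 2281 = -194
-194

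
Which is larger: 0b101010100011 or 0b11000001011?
Convert 0b101010100011 (binary) → 2048 + 512 + 128 + 32 + 2 + 1 = 2723 (decimal)
Convert 0b11000001011 (binary) → 1024 + 512 + 8 + 2 + 1 = 1547 (decimal)
Compare 2723 vs 1547: larger = 2723
2723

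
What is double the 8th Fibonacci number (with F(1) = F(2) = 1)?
The 8th Fibonacci number (with F(1) = F(2) = 1): 1, 1, 2, 3, 5, 8, 13, 21 → 21
Compute 21 × 2 = 42
42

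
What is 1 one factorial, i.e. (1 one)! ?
Convert 1 one (place-value notation) → 1 (decimal)
Compute 1! = 1
1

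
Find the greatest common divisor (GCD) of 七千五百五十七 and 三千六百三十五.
Convert 七千五百五十七 (Chinese numeral) → 7×1000 + 5×100 + 5×10 + 7 = 7557 (decimal)
Convert 三千六百三十五 (Chinese numeral) → 3×1000 + 6×100 + 3×10 + 5 = 3635 (decimal)
Compute gcd(7557, 3635) = 1
1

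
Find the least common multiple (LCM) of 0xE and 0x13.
Convert 0xE (hexadecimal) → 14 (decimal)
Convert 0x13 (hexadecimal) → 1×16 + 3 = 19 (decimal)
Compute lcm(14, 19) = 266
266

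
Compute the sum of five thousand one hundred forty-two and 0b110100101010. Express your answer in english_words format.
Convert five thousand one hundred forty-two (English words) → 5×1000 + 1×100 + 42 = 5142 (decimal)
Convert 0b110100101010 (binary) → 2048 + 1024 + 256 + 32 + 8 + 2 = 3370 (decimal)
Compute 5142 + 3370 = 8512
Convert 8512 (decimal) → 8512 = 8×1000 + 5×100 + 12 → eight thousand five hundred twelve (English words)
eight thousand five hundred twelve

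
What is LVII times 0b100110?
Convert LVII (Roman numeral) → 50 + 5 + 1 + 1 = 57 (decimal)
Convert 0b100110 (binary) → 32 + 4 + 2 = 38 (decimal)
Compute 57 × 38 = 2166
2166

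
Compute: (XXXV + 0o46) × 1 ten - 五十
Convert XXXV (Roman numeral) → 10 + 10 + 10 + 5 = 35 (decimal)
Convert 0o46 (octal) → 4×8 + 6 = 38 (decimal)
Convert 1 ten (place-value notation) → 1×10 = 10 (decimal)
Convert 五十 (Chinese numeral) → 5×10 = 50 (decimal)
Expression in decimal: (35 + 38) × 10 - 50
Parentheses first: 35 + 38 = 73
Multiply: 73 × 10 = 730
Subtract: 730 - 50 = 680
680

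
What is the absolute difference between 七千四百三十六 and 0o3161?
Convert 七千四百三十六 (Chinese numeral) → 7×1000 + 4×100 + 3×10 + 6 = 7436 (decimal)
Convert 0o3161 (octal) → 3×512 + 1×64 + 6×8 + 1 = 1649 (decimal)
Compute |7436 - 1649| = 5787
5787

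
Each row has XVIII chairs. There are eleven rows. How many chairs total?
Convert XVIII (Roman numeral) → 10 + 5 + 1 + 1 + 1 = 18 (decimal)
Convert eleven (English words) → 11 (decimal)
Compute 18 × 11 = 198
198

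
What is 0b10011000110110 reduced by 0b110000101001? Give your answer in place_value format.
Convert 0b10011000110110 (binary) → 8192 + 1024 + 512 + 32 + 16 + 4 + 2 = 9782 (decimal)
Convert 0b110000101001 (binary) → 2048 + 1024 + 32 + 8 + 1 = 3113 (decimal)
Compute 9782 - 3113 = 6669
Convert 6669 (decimal) → 6669 = 6×1000 + 6×100 + 6×10 + 9 → 6 thousands, 6 hundreds, 6 tens, 9 ones (place-value notation)
6 thousands, 6 hundreds, 6 tens, 9 ones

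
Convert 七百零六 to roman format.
Convert 七百零六 (Chinese numeral) → 7×100 + 6 = 706 (decimal)
Convert 706 (decimal) → 706 = 500 + 100 + 100 + 5 + 1 → DCCVI (Roman numeral)
DCCVI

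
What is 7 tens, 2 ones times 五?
Convert 7 tens, 2 ones (place-value notation) → 7×10 + 2 = 72 (decimal)
Convert 五 (Chinese numeral) → 5 (decimal)
Compute 72 × 5 = 360
360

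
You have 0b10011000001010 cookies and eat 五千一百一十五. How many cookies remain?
Convert 0b10011000001010 (binary) → 8192 + 1024 + 512 + 8 + 2 = 9738 (decimal)
Convert 五千一百一十五 (Chinese numeral) → 5×1000 + 1×100 + 1×10 + 5 = 5115 (decimal)
Compute 9738 - 5115 = 4623
4623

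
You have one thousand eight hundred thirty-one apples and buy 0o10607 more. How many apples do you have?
Convert one thousand eight hundred thirty-one (English words) → 1×1000 + 8×100 + 31 = 1831 (decimal)
Convert 0o10607 (octal) → 1×4096 + 6×64 + 7 = 4487 (decimal)
Compute 1831 + 4487 = 6318
6318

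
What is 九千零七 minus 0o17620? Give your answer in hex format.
Convert 九千零七 (Chinese numeral) → 9×1000 + 7 = 9007 (decimal)
Convert 0o17620 (octal) → 1×4096 + 7×512 + 6×64 + 2×8 = 8080 (decimal)
Compute 9007 - 8080 = 927
Convert 927 (decimal) → 927 = 3×256 + 9×16 + 15 → 0x39F (hexadecimal)
0x39F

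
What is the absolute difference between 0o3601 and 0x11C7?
Convert 0o3601 (octal) → 3×512 + 6×64 + 1 = 1921 (decimal)
Convert 0x11C7 (hexadecimal) → 1×4096 + 1×256 + 12×16 + 7 = 4551 (decimal)
Compute |1921 - 4551| = 2630
2630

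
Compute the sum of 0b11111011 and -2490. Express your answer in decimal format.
Convert 0b11111011 (binary) → 128 + 64 + 32 + 16 + 8 + 2 + 1 = 251 (decimal)
Compute 251 + -2490 = -2239
-2239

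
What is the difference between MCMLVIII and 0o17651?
Convert MCMLVIII (Roman numeral) → 1000 + 900 + 50 + 5 + 1 + 1 + 1 = 1958 (decimal)
Convert 0o17651 (octal) → 1×4096 + 7×512 + 6×64 + 5×8 + 1 = 8105 (decimal)
Difference: |1958 - 8105| = 6147
6147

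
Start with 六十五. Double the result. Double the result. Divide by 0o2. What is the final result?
Convert 六十五 (Chinese numeral) → 6×10 + 5 = 65 (decimal)
Start: 65
65 × 2 = 130
130 × 2 = 260
Convert 0o2 (octal) → 2 (decimal)
260 ÷ 2 = 130
130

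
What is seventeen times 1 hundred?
Convert seventeen (English words) → 17 (decimal)
Convert 1 hundred (place-value notation) → 1×100 = 100 (decimal)
Compute 17 × 100 = 1700
1700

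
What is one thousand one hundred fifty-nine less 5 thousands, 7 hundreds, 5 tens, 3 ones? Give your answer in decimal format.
Convert one thousand one hundred fifty-nine (English words) → 1×1000 + 1×100 + 59 = 1159 (decimal)
Convert 5 thousands, 7 hundreds, 5 tens, 3 ones (place-value notation) → 5×1000 + 7×100 + 5×10 + 3 = 5753 (decimal)
Compute 1159 - 5753 = -4594
-4594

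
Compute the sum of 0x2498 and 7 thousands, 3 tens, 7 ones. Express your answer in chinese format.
Convert 0x2498 (hexadecimal) → 2×4096 + 4×256 + 9×16 + 8 = 9368 (decimal)
Convert 7 thousands, 3 tens, 7 ones (place-value notation) → 7×1000 + 3×10 + 7 = 7037 (decimal)
Compute 9368 + 7037 = 16405
Convert 16405 (decimal) → 16405 = 1×10000 + 6×1000 + 4×100 + 5 → 一万六千四百零五 (Chinese numeral)
一万六千四百零五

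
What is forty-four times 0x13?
Convert forty-four (English words) → 44 (decimal)
Convert 0x13 (hexadecimal) → 1×16 + 3 = 19 (decimal)
Compute 44 × 19 = 836
836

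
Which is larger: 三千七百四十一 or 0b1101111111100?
Convert 三千七百四十一 (Chinese numeral) → 3×1000 + 7×100 + 4×10 + 1 = 3741 (decimal)
Convert 0b1101111111100 (binary) → 4096 + 2048 + 512 + 256 + 128 + 64 + 32 + 16 + 8 + 4 = 7164 (decimal)
Compare 3741 vs 7164: larger = 7164
7164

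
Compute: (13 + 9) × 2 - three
Convert three (English words) → 3 (decimal)
Expression in decimal: (13 + 9) × 2 - 3
Parentheses first: 13 + 9 = 22
Multiply: 22 × 2 = 44
Subtract: 44 - 3 = 41
41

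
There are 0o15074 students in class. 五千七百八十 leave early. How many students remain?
Convert 0o15074 (octal) → 1×4096 + 5×512 + 7×8 + 4 = 6716 (decimal)
Convert 五千七百八十 (Chinese numeral) → 5×1000 + 7×100 + 8×10 = 5780 (decimal)
Compute 6716 - 5780 = 936
936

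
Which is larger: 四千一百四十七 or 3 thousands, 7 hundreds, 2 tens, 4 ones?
Convert 四千一百四十七 (Chinese numeral) → 4×1000 + 1×100 + 4×10 + 7 = 4147 (decimal)
Convert 3 thousands, 7 hundreds, 2 tens, 4 ones (place-value notation) → 3×1000 + 7×100 + 2×10 + 4 = 3724 (decimal)
Compare 4147 vs 3724: larger = 4147
4147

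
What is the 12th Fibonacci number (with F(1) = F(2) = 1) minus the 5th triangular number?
The 12th Fibonacci number (with F(1) = F(2) = 1): 1, 1, 2, 3, 5, 8, 13, 21, 34, 55, 89, 144 → 144
Convert the 5th triangular number (triangular index) → 5×6/2 = 15 (decimal)
Compute 144 - 15 = 129
129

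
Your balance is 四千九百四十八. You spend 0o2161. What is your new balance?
Convert 四千九百四十八 (Chinese numeral) → 4×1000 + 9×100 + 4×10 + 8 = 4948 (decimal)
Convert 0o2161 (octal) → 2×512 + 1×64 + 6×8 + 1 = 1137 (decimal)
Compute 4948 - 1137 = 3811
3811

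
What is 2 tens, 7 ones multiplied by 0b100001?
Convert 2 tens, 7 ones (place-value notation) → 2×10 + 7 = 27 (decimal)
Convert 0b100001 (binary) → 32 + 1 = 33 (decimal)
Compute 27 × 33 = 891
891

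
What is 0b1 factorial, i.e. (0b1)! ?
Convert 0b1 (binary) → 1 (decimal)
Compute 1! = 1
1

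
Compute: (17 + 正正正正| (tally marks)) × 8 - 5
Convert 正正正正| (tally marks) → 5 + 5 + 5 + 5 + 1 = 21 (decimal)
Expression in decimal: (17 + 21) × 8 - 5
Parentheses first: 17 + 21 = 38
Multiply: 38 × 8 = 304
Subtract: 304 - 5 = 299
299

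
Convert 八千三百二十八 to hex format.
Convert 八千三百二十八 (Chinese numeral) → 8×1000 + 3×100 + 2×10 + 8 = 8328 (decimal)
Convert 8328 (decimal) → 8328 = 2×4096 + 8×16 + 8 → 0x2088 (hexadecimal)
0x2088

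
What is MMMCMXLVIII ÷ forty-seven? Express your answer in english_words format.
Convert MMMCMXLVIII (Roman numeral) → 1000 + 1000 + 1000 + 900 + 40 + 5 + 1 + 1 + 1 = 3948 (decimal)
Convert forty-seven (English words) → 47 (decimal)
Compute 3948 ÷ 47 = 84
Convert 84 (decimal) → eighty-four (English words)
eighty-four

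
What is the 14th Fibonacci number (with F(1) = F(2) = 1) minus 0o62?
The 14th Fibonacci number (with F(1) = F(2) = 1): 1, 1, 2, 3, 5, 8, 13, 21, 34, 55, 89, 144, 233, 377 → 377
Convert 0o62 (octal) → 6×8 + 2 = 50 (decimal)
Compute 377 - 50 = 327
327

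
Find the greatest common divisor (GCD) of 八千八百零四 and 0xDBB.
Convert 八千八百零四 (Chinese numeral) → 8×1000 + 8×100 + 4 = 8804 (decimal)
Convert 0xDBB (hexadecimal) → 13×256 + 11×16 + 11 = 3515 (decimal)
Compute gcd(8804, 3515) = 1
1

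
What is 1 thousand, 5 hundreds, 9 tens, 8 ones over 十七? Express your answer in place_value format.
Convert 1 thousand, 5 hundreds, 9 tens, 8 ones (place-value notation) → 1×1000 + 5×100 + 9×10 + 8 = 1598 (decimal)
Convert 十七 (Chinese numeral) → 1×10 + 7 = 17 (decimal)
Compute 1598 ÷ 17 = 94
Convert 94 (decimal) → 94 = 9×10 + 4 → 9 tens, 4 ones (place-value notation)
9 tens, 4 ones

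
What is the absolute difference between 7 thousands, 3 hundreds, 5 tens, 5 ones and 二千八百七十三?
Convert 7 thousands, 3 hundreds, 5 tens, 5 ones (place-value notation) → 7×1000 + 3×100 + 5×10 + 5 = 7355 (decimal)
Convert 二千八百七十三 (Chinese numeral) → 2×1000 + 8×100 + 7×10 + 3 = 2873 (decimal)
Compute |7355 - 2873| = 4482
4482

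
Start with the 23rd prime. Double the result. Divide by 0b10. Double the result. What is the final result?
Convert the 23rd prime (prime index) → 83 (decimal)
Start: 83
83 × 2 = 166
Convert 0b10 (binary) → 2 (decimal)
166 ÷ 2 = 83
83 × 2 = 166
166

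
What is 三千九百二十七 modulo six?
Convert 三千九百二十七 (Chinese numeral) → 3×1000 + 9×100 + 2×10 + 7 = 3927 (decimal)
Convert six (English words) → 6 (decimal)
Compute 3927 mod 6 = 3
3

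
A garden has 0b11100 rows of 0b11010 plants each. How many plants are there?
Convert 0b11010 (binary) → 16 + 8 + 2 = 26 (decimal)
Convert 0b11100 (binary) → 16 + 8 + 4 = 28 (decimal)
Compute 26 × 28 = 728
728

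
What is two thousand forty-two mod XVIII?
Convert two thousand forty-two (English words) → 2×1000 + 42 = 2042 (decimal)
Convert XVIII (Roman numeral) → 10 + 5 + 1 + 1 + 1 = 18 (decimal)
Compute 2042 mod 18 = 8
8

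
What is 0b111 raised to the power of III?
Convert 0b111 (binary) → 4 + 2 + 1 = 7 (decimal)
Convert III (Roman numeral) → 1 + 1 + 1 = 3 (decimal)
Compute 7 ^ 3 = 343
343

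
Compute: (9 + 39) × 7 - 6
Parentheses first: 9 + 39 = 48
Multiply: 48 × 7 = 336
Subtract: 336 - 6 = 330
330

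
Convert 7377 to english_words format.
Convert 7377 (decimal) → 7377 = 7×1000 + 3×100 + 77 → seven thousand three hundred seventy-seven (English words)
seven thousand three hundred seventy-seven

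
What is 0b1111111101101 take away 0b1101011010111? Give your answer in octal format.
Convert 0b1111111101101 (binary) → 4096 + 2048 + 1024 + 512 + 256 + 128 + 64 + 32 + 8 + 4 + 1 = 8173 (decimal)
Convert 0b1101011010111 (binary) → 4096 + 2048 + 512 + 128 + 64 + 16 + 4 + 2 + 1 = 6871 (decimal)
Compute 8173 - 6871 = 1302
Convert 1302 (decimal) → 1302 = 2×512 + 4×64 + 2×8 + 6 → 0o2426 (octal)
0o2426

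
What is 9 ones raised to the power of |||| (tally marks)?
Convert 9 ones (place-value notation) → 9 (decimal)
Convert |||| (tally marks) → 4 (decimal)
Compute 9 ^ 4 = 6561
6561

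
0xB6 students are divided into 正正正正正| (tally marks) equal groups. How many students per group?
Convert 0xB6 (hexadecimal) → 11×16 + 6 = 182 (decimal)
Convert 正正正正正| (tally marks) → 5 + 5 + 5 + 5 + 5 + 1 = 26 (decimal)
Compute 182 ÷ 26 = 7
7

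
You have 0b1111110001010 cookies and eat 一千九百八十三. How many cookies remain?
Convert 0b1111110001010 (binary) → 4096 + 2048 + 1024 + 512 + 256 + 128 + 8 + 2 = 8074 (decimal)
Convert 一千九百八十三 (Chinese numeral) → 1×1000 + 9×100 + 8×10 + 3 = 1983 (decimal)
Compute 8074 - 1983 = 6091
6091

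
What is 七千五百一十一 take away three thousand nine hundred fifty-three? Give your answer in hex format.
Convert 七千五百一十一 (Chinese numeral) → 7×1000 + 5×100 + 1×10 + 1 = 7511 (decimal)
Convert three thousand nine hundred fifty-three (English words) → 3×1000 + 9×100 + 53 = 3953 (decimal)
Compute 7511 - 3953 = 3558
Convert 3558 (decimal) → 3558 = 13×256 + 14×16 + 6 → 0xDE6 (hexadecimal)
0xDE6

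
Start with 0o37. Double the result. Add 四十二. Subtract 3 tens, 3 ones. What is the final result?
Convert 0o37 (octal) → 3×8 + 7 = 31 (decimal)
Start: 31
31 × 2 = 62
Convert 四十二 (Chinese numeral) → 4×10 + 2 = 42 (decimal)
62 + 42 = 104
Convert 3 tens, 3 ones (place-value notation) → 3×10 + 3 = 33 (decimal)
104 - 33 = 71
71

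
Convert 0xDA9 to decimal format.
Convert 0xDA9 (hexadecimal) → 13×256 + 10×16 + 9 = 3497 (decimal)
3497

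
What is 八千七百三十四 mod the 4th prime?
Convert 八千七百三十四 (Chinese numeral) → 8×1000 + 7×100 + 3×10 + 4 = 8734 (decimal)
Convert the 4th prime (prime index) → 7 (decimal)
Compute 8734 mod 7 = 5
5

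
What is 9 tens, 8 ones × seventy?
Convert 9 tens, 8 ones (place-value notation) → 9×10 + 8 = 98 (decimal)
Convert seventy (English words) → 70 (decimal)
Compute 98 × 70 = 6860
6860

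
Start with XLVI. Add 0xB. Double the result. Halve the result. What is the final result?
Convert XLVI (Roman numeral) → 40 + 5 + 1 = 46 (decimal)
Start: 46
Convert 0xB (hexadecimal) → 11 (decimal)
46 + 11 = 57
57 × 2 = 114
114 ÷ 2 = 57
57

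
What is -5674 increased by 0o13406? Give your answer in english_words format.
Convert 0o13406 (octal) → 1×4096 + 3×512 + 4×64 + 6 = 5894 (decimal)
Compute -5674 + 5894 = 220
Convert 220 (decimal) → 220 = 2×100 + 20 → two hundred twenty (English words)
two hundred twenty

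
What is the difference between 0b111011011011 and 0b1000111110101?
Convert 0b111011011011 (binary) → 2048 + 1024 + 512 + 128 + 64 + 16 + 8 + 2 + 1 = 3803 (decimal)
Convert 0b1000111110101 (binary) → 4096 + 256 + 128 + 64 + 32 + 16 + 4 + 1 = 4597 (decimal)
Difference: |3803 - 4597| = 794
794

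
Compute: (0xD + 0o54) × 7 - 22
Convert 0xD (hexadecimal) → 13 (decimal)
Convert 0o54 (octal) → 5×8 + 4 = 44 (decimal)
Expression in decimal: (13 + 44) × 7 - 22
Parentheses first: 13 + 44 = 57
Multiply: 57 × 7 = 399
Subtract: 399 - 22 = 377
377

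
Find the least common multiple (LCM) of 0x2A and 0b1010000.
Convert 0x2A (hexadecimal) → 2×16 + 10 = 42 (decimal)
Convert 0b1010000 (binary) → 64 + 16 = 80 (decimal)
Compute lcm(42, 80) = 1680
1680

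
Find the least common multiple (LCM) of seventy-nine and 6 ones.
Convert seventy-nine (English words) → 79 (decimal)
Convert 6 ones (place-value notation) → 6 (decimal)
Compute lcm(79, 6) = 474
474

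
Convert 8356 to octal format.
Convert 8356 (decimal) → 8356 = 2×4096 + 2×64 + 4×8 + 4 → 0o20244 (octal)
0o20244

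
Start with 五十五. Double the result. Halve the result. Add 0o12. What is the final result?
Convert 五十五 (Chinese numeral) → 5×10 + 5 = 55 (decimal)
Start: 55
55 × 2 = 110
110 ÷ 2 = 55
Convert 0o12 (octal) → 1×8 + 2 = 10 (decimal)
55 + 10 = 65
65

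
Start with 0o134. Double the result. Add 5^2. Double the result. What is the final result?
Convert 0o134 (octal) → 1×64 + 3×8 + 4 = 92 (decimal)
Start: 92
92 × 2 = 184
Convert 5^2 (power) → 25 (decimal)
184 + 25 = 209
209 × 2 = 418
418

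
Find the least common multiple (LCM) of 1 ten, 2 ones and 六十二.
Convert 1 ten, 2 ones (place-value notation) → 1×10 + 2 = 12 (decimal)
Convert 六十二 (Chinese numeral) → 6×10 + 2 = 62 (decimal)
Compute lcm(12, 62) = 372
372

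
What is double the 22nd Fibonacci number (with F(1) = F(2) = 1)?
The 22nd Fibonacci number (with F(1) = F(2) = 1) = 17711
Compute 17711 × 2 = 35422
35422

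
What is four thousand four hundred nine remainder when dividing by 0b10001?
Convert four thousand four hundred nine (English words) → 4×1000 + 4×100 + 9 = 4409 (decimal)
Convert 0b10001 (binary) → 16 + 1 = 17 (decimal)
Compute 4409 mod 17 = 6
6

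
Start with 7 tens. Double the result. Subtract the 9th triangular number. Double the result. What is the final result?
Convert 7 tens (place-value notation) → 7×10 = 70 (decimal)
Start: 70
70 × 2 = 140
Convert the 9th triangular number (triangular index) → 9×10/2 = 45 (decimal)
140 - 45 = 95
95 × 2 = 190
190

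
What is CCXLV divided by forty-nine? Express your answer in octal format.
Convert CCXLV (Roman numeral) → 100 + 100 + 40 + 5 = 245 (decimal)
Convert forty-nine (English words) → 49 (decimal)
Compute 245 ÷ 49 = 5
Convert 5 (decimal) → 0o5 (octal)
0o5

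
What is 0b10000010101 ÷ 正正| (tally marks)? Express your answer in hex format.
Convert 0b10000010101 (binary) → 1024 + 16 + 4 + 1 = 1045 (decimal)
Convert 正正| (tally marks) → 5 + 5 + 1 = 11 (decimal)
Compute 1045 ÷ 11 = 95
Convert 95 (decimal) → 95 = 5×16 + 15 → 0x5F (hexadecimal)
0x5F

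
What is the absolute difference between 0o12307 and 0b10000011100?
Convert 0o12307 (octal) → 1×4096 + 2×512 + 3×64 + 7 = 5319 (decimal)
Convert 0b10000011100 (binary) → 1024 + 16 + 8 + 4 = 1052 (decimal)
Compute |5319 - 1052| = 4267
4267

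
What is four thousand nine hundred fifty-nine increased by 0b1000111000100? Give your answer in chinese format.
Convert four thousand nine hundred fifty-nine (English words) → 4×1000 + 9×100 + 59 = 4959 (decimal)
Convert 0b1000111000100 (binary) → 4096 + 256 + 128 + 64 + 4 = 4548 (decimal)
Compute 4959 + 4548 = 9507
Convert 9507 (decimal) → 9507 = 9×1000 + 5×100 + 7 → 九千五百零七 (Chinese numeral)
九千五百零七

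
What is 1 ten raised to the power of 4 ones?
Convert 1 ten (place-value notation) → 1×10 = 10 (decimal)
Convert 4 ones (place-value notation) → 4 (decimal)
Compute 10 ^ 4 = 10000
10000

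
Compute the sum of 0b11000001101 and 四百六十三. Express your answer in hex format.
Convert 0b11000001101 (binary) → 1024 + 512 + 8 + 4 + 1 = 1549 (decimal)
Convert 四百六十三 (Chinese numeral) → 4×100 + 6×10 + 3 = 463 (decimal)
Compute 1549 + 463 = 2012
Convert 2012 (decimal) → 2012 = 7×256 + 13×16 + 12 → 0x7DC (hexadecimal)
0x7DC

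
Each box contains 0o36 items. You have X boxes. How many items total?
Convert 0o36 (octal) → 3×8 + 6 = 30 (decimal)
Convert X (Roman numeral) → 10 (decimal)
Compute 30 × 10 = 300
300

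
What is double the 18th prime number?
The 18th prime number = 61
Compute 61 × 2 = 122
122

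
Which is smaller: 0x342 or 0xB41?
Convert 0x342 (hexadecimal) → 3×256 + 4×16 + 2 = 834 (decimal)
Convert 0xB41 (hexadecimal) → 11×256 + 4×16 + 1 = 2881 (decimal)
Compare 834 vs 2881: smaller = 834
834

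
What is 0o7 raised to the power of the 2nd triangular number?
Convert 0o7 (octal) → 7 (decimal)
Convert the 2nd triangular number (triangular index) → 2×3/2 = 3 (decimal)
Compute 7 ^ 3 = 343
343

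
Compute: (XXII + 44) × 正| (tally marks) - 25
Convert XXII (Roman numeral) → 10 + 10 + 1 + 1 = 22 (decimal)
Convert 正| (tally marks) → 5 + 1 = 6 (decimal)
Expression in decimal: (22 + 44) × 6 - 25
Parentheses first: 22 + 44 = 66
Multiply: 66 × 6 = 396
Subtract: 396 - 25 = 371
371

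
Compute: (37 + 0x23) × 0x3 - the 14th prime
Convert 0x23 (hexadecimal) → 2×16 + 3 = 35 (decimal)
Convert 0x3 (hexadecimal) → 3 (decimal)
Convert the 14th prime (prime index) → 43 (decimal)
Expression in decimal: (37 + 35) × 3 - 43
Parentheses first: 37 + 35 = 72
Multiply: 72 × 3 = 216
Subtract: 216 - 43 = 173
173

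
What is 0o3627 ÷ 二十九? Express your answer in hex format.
Convert 0o3627 (octal) → 3×512 + 6×64 + 2×8 + 7 = 1943 (decimal)
Convert 二十九 (Chinese numeral) → 2×10 + 9 = 29 (decimal)
Compute 1943 ÷ 29 = 67
Convert 67 (decimal) → 67 = 4×16 + 3 → 0x43 (hexadecimal)
0x43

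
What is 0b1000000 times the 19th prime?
Convert 0b1000000 (binary) → 64 (decimal)
Convert the 19th prime (prime index) → 67 (decimal)
Compute 64 × 67 = 4288
4288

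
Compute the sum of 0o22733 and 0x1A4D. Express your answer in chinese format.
Convert 0o22733 (octal) → 2×4096 + 2×512 + 7×64 + 3×8 + 3 = 9691 (decimal)
Convert 0x1A4D (hexadecimal) → 1×4096 + 10×256 + 4×16 + 13 = 6733 (decimal)
Compute 9691 + 6733 = 16424
Convert 16424 (decimal) → 16424 = 1×10000 + 6×1000 + 4×100 + 2×10 + 4 → 一万六千四百二十四 (Chinese numeral)
一万六千四百二十四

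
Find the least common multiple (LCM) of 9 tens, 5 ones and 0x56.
Convert 9 tens, 5 ones (place-value notation) → 9×10 + 5 = 95 (decimal)
Convert 0x56 (hexadecimal) → 5×16 + 6 = 86 (decimal)
Compute lcm(95, 86) = 8170
8170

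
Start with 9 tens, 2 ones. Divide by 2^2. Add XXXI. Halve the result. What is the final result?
Convert 9 tens, 2 ones (place-value notation) → 9×10 + 2 = 92 (decimal)
Start: 92
Convert 2^2 (power) → 4 (decimal)
92 ÷ 4 = 23
Convert XXXI (Roman numeral) → 10 + 10 + 10 + 1 = 31 (decimal)
23 + 31 = 54
54 ÷ 2 = 27
27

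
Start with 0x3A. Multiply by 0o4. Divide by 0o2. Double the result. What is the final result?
Convert 0x3A (hexadecimal) → 3×16 + 10 = 58 (decimal)
Start: 58
Convert 0o4 (octal) → 4 (decimal)
58 × 4 = 232
Convert 0o2 (octal) → 2 (decimal)
232 ÷ 2 = 116
116 × 2 = 232
232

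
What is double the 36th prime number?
The 36th prime number = 151
Compute 151 × 2 = 302
302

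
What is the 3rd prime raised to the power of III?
Convert the 3rd prime (prime index) → 5 (decimal)
Convert III (Roman numeral) → 1 + 1 + 1 = 3 (decimal)
Compute 5 ^ 3 = 125
125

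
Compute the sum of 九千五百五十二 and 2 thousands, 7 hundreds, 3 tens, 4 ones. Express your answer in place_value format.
Convert 九千五百五十二 (Chinese numeral) → 9×1000 + 5×100 + 5×10 + 2 = 9552 (decimal)
Convert 2 thousands, 7 hundreds, 3 tens, 4 ones (place-value notation) → 2×1000 + 7×100 + 3×10 + 4 = 2734 (decimal)
Compute 9552 + 2734 = 12286
Convert 12286 (decimal) → 12286 = 12×1000 + 2×100 + 8×10 + 6 → 12 thousands, 2 hundreds, 8 tens, 6 ones (place-value notation)
12 thousands, 2 hundreds, 8 tens, 6 ones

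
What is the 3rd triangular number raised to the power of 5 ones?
Convert the 3rd triangular number (triangular index) → 3×4/2 = 6 (decimal)
Convert 5 ones (place-value notation) → 5 (decimal)
Compute 6 ^ 5 = 7776
7776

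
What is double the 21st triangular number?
The 21st triangular number = 21×22/2 = 231
Compute 231 × 2 = 462
462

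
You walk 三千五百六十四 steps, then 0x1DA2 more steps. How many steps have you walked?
Convert 三千五百六十四 (Chinese numeral) → 3×1000 + 5×100 + 6×10 + 4 = 3564 (decimal)
Convert 0x1DA2 (hexadecimal) → 1×4096 + 13×256 + 10×16 + 2 = 7586 (decimal)
Compute 3564 + 7586 = 11150
11150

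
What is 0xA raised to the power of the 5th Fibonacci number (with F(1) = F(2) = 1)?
Convert 0xA (hexadecimal) → 10 (decimal)
Convert the 5th Fibonacci number (with F(1) = F(2) = 1) (Fibonacci index) → 1, 1, 2, 3, 5 → 5 (decimal)
Compute 10 ^ 5 = 100000
100000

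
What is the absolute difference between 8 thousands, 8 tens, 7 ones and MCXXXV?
Convert 8 thousands, 8 tens, 7 ones (place-value notation) → 8×1000 + 8×10 + 7 = 8087 (decimal)
Convert MCXXXV (Roman numeral) → 1000 + 100 + 10 + 10 + 10 + 5 = 1135 (decimal)
Compute |8087 - 1135| = 6952
6952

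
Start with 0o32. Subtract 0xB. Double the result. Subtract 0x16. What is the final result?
Convert 0o32 (octal) → 3×8 + 2 = 26 (decimal)
Start: 26
Convert 0xB (hexadecimal) → 11 (decimal)
26 - 11 = 15
15 × 2 = 30
Convert 0x16 (hexadecimal) → 1×16 + 6 = 22 (decimal)
30 - 22 = 8
8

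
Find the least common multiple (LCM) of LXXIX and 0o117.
Convert LXXIX (Roman numeral) → 50 + 10 + 10 + 9 = 79 (decimal)
Convert 0o117 (octal) → 1×64 + 1×8 + 7 = 79 (decimal)
Compute lcm(79, 79) = 79
79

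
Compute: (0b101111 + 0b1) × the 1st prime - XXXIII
Convert 0b101111 (binary) → 32 + 8 + 4 + 2 + 1 = 47 (decimal)
Convert 0b1 (binary) → 1 (decimal)
Convert the 1st prime (prime index) → 2 (decimal)
Convert XXXIII (Roman numeral) → 10 + 10 + 10 + 1 + 1 + 1 = 33 (decimal)
Expression in decimal: (47 + 1) × 2 - 33
Parentheses first: 47 + 1 = 48
Multiply: 48 × 2 = 96
Subtract: 96 - 33 = 63
63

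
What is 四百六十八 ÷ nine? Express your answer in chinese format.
Convert 四百六十八 (Chinese numeral) → 4×100 + 6×10 + 8 = 468 (decimal)
Convert nine (English words) → 9 (decimal)
Compute 468 ÷ 9 = 52
Convert 52 (decimal) → 52 = 5×10 + 2 → 五十二 (Chinese numeral)
五十二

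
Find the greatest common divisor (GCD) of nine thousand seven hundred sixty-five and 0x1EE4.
Convert nine thousand seven hundred sixty-five (English words) → 9×1000 + 7×100 + 65 = 9765 (decimal)
Convert 0x1EE4 (hexadecimal) → 1×4096 + 14×256 + 14×16 + 4 = 7908 (decimal)
Compute gcd(9765, 7908) = 3
3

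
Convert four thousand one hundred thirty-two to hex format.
Convert four thousand one hundred thirty-two (English words) → 4×1000 + 1×100 + 32 = 4132 (decimal)
Convert 4132 (decimal) → 4132 = 1×4096 + 2×16 + 4 → 0x1024 (hexadecimal)
0x1024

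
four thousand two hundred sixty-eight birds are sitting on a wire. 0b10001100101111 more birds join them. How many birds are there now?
Convert four thousand two hundred sixty-eight (English words) → 4×1000 + 2×100 + 68 = 4268 (decimal)
Convert 0b10001100101111 (binary) → 8192 + 512 + 256 + 32 + 8 + 4 + 2 + 1 = 9007 (decimal)
Compute 4268 + 9007 = 13275
13275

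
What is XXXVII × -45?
Convert XXXVII (Roman numeral) → 10 + 10 + 10 + 5 + 1 + 1 = 37 (decimal)
Compute 37 × -45 = -1665
-1665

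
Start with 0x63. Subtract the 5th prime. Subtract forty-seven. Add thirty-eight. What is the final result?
Convert 0x63 (hexadecimal) → 6×16 + 3 = 99 (decimal)
Start: 99
Convert the 5th prime (prime index) → 11 (decimal)
99 - 11 = 88
Convert forty-seven (English words) → 47 (decimal)
88 - 47 = 41
Convert thirty-eight (English words) → 38 (decimal)
41 + 38 = 79
79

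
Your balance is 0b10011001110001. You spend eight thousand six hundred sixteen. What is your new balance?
Convert 0b10011001110001 (binary) → 8192 + 1024 + 512 + 64 + 32 + 16 + 1 = 9841 (decimal)
Convert eight thousand six hundred sixteen (English words) → 8×1000 + 6×100 + 16 = 8616 (decimal)
Compute 9841 - 8616 = 1225
1225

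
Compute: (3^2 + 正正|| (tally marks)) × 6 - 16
Convert 3^2 (power) → 9 (decimal)
Convert 正正|| (tally marks) → 5 + 5 + 2 = 12 (decimal)
Expression in decimal: (9 + 12) × 6 - 16
Parentheses first: 9 + 12 = 21
Multiply: 21 × 6 = 126
Subtract: 126 - 16 = 110
110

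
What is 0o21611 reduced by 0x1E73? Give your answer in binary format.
Convert 0o21611 (octal) → 2×4096 + 1×512 + 6×64 + 1×8 + 1 = 9097 (decimal)
Convert 0x1E73 (hexadecimal) → 1×4096 + 14×256 + 7×16 + 3 = 7795 (decimal)
Compute 9097 - 7795 = 1302
Convert 1302 (decimal) → 1302 = 1024 + 256 + 16 + 4 + 2 → 0b10100010110 (binary)
0b10100010110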